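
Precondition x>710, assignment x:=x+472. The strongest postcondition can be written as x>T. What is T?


Formula: sp(P, x:=E) = exists old_x. (x = E[old_x/x]) AND P[old_x/x] (old_x is the value of x before the assignment; eliminate old_x by solving x = E[old_x/x] for old_x)
Step 1: Precondition P: x>710, i.e. old_x > 710
Step 2: Assignment gives x = old_x + 472, so old_x = x - 472
Step 3: Substitute into P: x - 472 > 710
Step 4: Simplify: x > 710+472 = 1182

1182


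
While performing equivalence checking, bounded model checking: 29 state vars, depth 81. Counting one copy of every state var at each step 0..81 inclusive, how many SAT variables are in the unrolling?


BMC unrolls to depth k, creating one copy of each state var for steps 0..k.
Step count = 81 + 1 = 82 (steps 0 through 81)
Vars per step = 29
Total = 29 * 82 = 2378

2378


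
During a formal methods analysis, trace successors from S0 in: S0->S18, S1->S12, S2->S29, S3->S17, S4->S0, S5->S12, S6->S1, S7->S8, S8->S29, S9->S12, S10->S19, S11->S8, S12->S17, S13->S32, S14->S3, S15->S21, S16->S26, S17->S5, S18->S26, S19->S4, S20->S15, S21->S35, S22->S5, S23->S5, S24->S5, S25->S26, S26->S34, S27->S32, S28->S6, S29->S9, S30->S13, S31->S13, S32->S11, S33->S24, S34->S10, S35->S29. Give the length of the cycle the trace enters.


Trace from S0 until a state repeats:
  S0 -> S18 -> S26 -> S34 -> S10 -> S19 -> S4 -> S0
S0 first seen at step 0, revisited at step 7.
Cycle length = 7 - 0 = 7

7


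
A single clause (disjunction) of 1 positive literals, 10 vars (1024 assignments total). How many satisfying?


Step 1: Total=2^10=1024
Step 2: Unsat when all 1 false: 2^9=512
Step 3: Sat=1024-512=512

512


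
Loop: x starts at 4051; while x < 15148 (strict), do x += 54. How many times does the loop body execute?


Step 1: x goes from 4051 toward 15148 by 54; the body runs while x<15148, so iterations = ceil((bound-start)/step)
Step 2: Distance=11097
Step 3: ceil(11097/54)=206

206


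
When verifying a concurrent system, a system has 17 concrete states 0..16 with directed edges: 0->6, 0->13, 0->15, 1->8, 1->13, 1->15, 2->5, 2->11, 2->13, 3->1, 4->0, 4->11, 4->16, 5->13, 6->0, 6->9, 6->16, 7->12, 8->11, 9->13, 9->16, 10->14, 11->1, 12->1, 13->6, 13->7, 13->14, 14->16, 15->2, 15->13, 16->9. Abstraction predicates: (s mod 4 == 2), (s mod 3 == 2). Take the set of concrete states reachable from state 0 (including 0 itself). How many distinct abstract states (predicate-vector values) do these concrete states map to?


BFS from 0:
Concrete reachable: {0, 1, 2, 5, 6, 7, 8, 9, 11, 12, 13, 14, 15, 16}
Abstract via predicates (s mod 4 == 2), (s mod 3 == 2):
  (0,0) <- {0, 1, 7, 9, 12, 13, 15, 16}
  (0,1) <- {5, 8, 11}
  (1,0) <- {6}
  (1,1) <- {2, 14}
Distinct abstract states = 4

4


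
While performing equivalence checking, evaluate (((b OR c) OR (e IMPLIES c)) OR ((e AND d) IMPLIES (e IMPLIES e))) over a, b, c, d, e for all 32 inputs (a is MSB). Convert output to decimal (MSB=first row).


Formula: (((b OR c) OR (e IMPLIES c)) OR ((e AND d) IMPLIES (e IMPLIES e))) over a, b, c, d, e (32 rows)
Evaluate each row (bits = a,b,c,d,e, MSB first):
  row 0 [00000]: (((0 OR 0) OR (0 IMPLIES 0)) OR ((0 AND 0) IMPLIES (0 IMPLIES 0))) -> 1
  row 1 [00001]: (((0 OR 0) OR (1 IMPLIES 0)) OR ((1 AND 0) IMPLIES (1 IMPLIES 1))) -> 1
  row 2 [00010]: (((0 OR 0) OR (0 IMPLIES 0)) OR ((0 AND 1) IMPLIES (0 IMPLIES 0))) -> 1
  row 3 [00011]: (((0 OR 0) OR (1 IMPLIES 0)) OR ((1 AND 1) IMPLIES (1 IMPLIES 1))) -> 1
  row 4 [00100]: (((0 OR 1) OR (0 IMPLIES 1)) OR ((0 AND 0) IMPLIES (0 IMPLIES 0))) -> 1
  row 5 [00101]: (((0 OR 1) OR (1 IMPLIES 1)) OR ((1 AND 0) IMPLIES (1 IMPLIES 1))) -> 1
  row 6 [00110]: (((0 OR 1) OR (0 IMPLIES 1)) OR ((0 AND 1) IMPLIES (0 IMPLIES 0))) -> 1
  row 7 [00111]: (((0 OR 1) OR (1 IMPLIES 1)) OR ((1 AND 1) IMPLIES (1 IMPLIES 1))) -> 1
  row 8 [01000]: (((1 OR 0) OR (0 IMPLIES 0)) OR ((0 AND 0) IMPLIES (0 IMPLIES 0))) -> 1
  row 9 [01001]: (((1 OR 0) OR (1 IMPLIES 0)) OR ((1 AND 0) IMPLIES (1 IMPLIES 1))) -> 1
  row 10 [01010]: (((1 OR 0) OR (0 IMPLIES 0)) OR ((0 AND 1) IMPLIES (0 IMPLIES 0))) -> 1
  row 11 [01011]: (((1 OR 0) OR (1 IMPLIES 0)) OR ((1 AND 1) IMPLIES (1 IMPLIES 1))) -> 1
  row 12 [01100]: (((1 OR 1) OR (0 IMPLIES 1)) OR ((0 AND 0) IMPLIES (0 IMPLIES 0))) -> 1
  row 13 [01101]: (((1 OR 1) OR (1 IMPLIES 1)) OR ((1 AND 0) IMPLIES (1 IMPLIES 1))) -> 1
  row 14 [01110]: (((1 OR 1) OR (0 IMPLIES 1)) OR ((0 AND 1) IMPLIES (0 IMPLIES 0))) -> 1
  row 15 [01111]: (((1 OR 1) OR (1 IMPLIES 1)) OR ((1 AND 1) IMPLIES (1 IMPLIES 1))) -> 1
  row 16 [10000]: (((0 OR 0) OR (0 IMPLIES 0)) OR ((0 AND 0) IMPLIES (0 IMPLIES 0))) -> 1
  row 17 [10001]: (((0 OR 0) OR (1 IMPLIES 0)) OR ((1 AND 0) IMPLIES (1 IMPLIES 1))) -> 1
  row 18 [10010]: (((0 OR 0) OR (0 IMPLIES 0)) OR ((0 AND 1) IMPLIES (0 IMPLIES 0))) -> 1
  row 19 [10011]: (((0 OR 0) OR (1 IMPLIES 0)) OR ((1 AND 1) IMPLIES (1 IMPLIES 1))) -> 1
  row 20 [10100]: (((0 OR 1) OR (0 IMPLIES 1)) OR ((0 AND 0) IMPLIES (0 IMPLIES 0))) -> 1
  row 21 [10101]: (((0 OR 1) OR (1 IMPLIES 1)) OR ((1 AND 0) IMPLIES (1 IMPLIES 1))) -> 1
  row 22 [10110]: (((0 OR 1) OR (0 IMPLIES 1)) OR ((0 AND 1) IMPLIES (0 IMPLIES 0))) -> 1
  row 23 [10111]: (((0 OR 1) OR (1 IMPLIES 1)) OR ((1 AND 1) IMPLIES (1 IMPLIES 1))) -> 1
  row 24 [11000]: (((1 OR 0) OR (0 IMPLIES 0)) OR ((0 AND 0) IMPLIES (0 IMPLIES 0))) -> 1
  row 25 [11001]: (((1 OR 0) OR (1 IMPLIES 0)) OR ((1 AND 0) IMPLIES (1 IMPLIES 1))) -> 1
  row 26 [11010]: (((1 OR 0) OR (0 IMPLIES 0)) OR ((0 AND 1) IMPLIES (0 IMPLIES 0))) -> 1
  row 27 [11011]: (((1 OR 0) OR (1 IMPLIES 0)) OR ((1 AND 1) IMPLIES (1 IMPLIES 1))) -> 1
  row 28 [11100]: (((1 OR 1) OR (0 IMPLIES 1)) OR ((0 AND 0) IMPLIES (0 IMPLIES 0))) -> 1
  row 29 [11101]: (((1 OR 1) OR (1 IMPLIES 1)) OR ((1 AND 0) IMPLIES (1 IMPLIES 1))) -> 1
  row 30 [11110]: (((1 OR 1) OR (0 IMPLIES 1)) OR ((0 AND 1) IMPLIES (0 IMPLIES 0))) -> 1
  row 31 [11111]: (((1 OR 1) OR (1 IMPLIES 1)) OR ((1 AND 1) IMPLIES (1 IMPLIES 1))) -> 1
Full result column, 4 rows per line (a,b,c fixed per line; d,e runs 00..11 left to right):
  rows 0-3 [a,b,c=000]: 1111  = hex F
  rows 4-7 [a,b,c=001]: 1111  = hex F
  rows 8-11 [a,b,c=010]: 1111  = hex F
  rows 12-15 [a,b,c=011]: 1111  = hex F
  rows 16-19 [a,b,c=100]: 1111  = hex F
  rows 20-23 [a,b,c=101]: 1111  = hex F
  rows 24-27 [a,b,c=110]: 1111  = hex F
  rows 28-31 [a,b,c=111]: 1111  = hex F
Output column (row 0 .. row 31) = 11111111111111111111111111111111
Output column grouped in 4s = 1111 1111 1111 1111 1111 1111 1111 1111 = 0xFFFFFFFF
Convert to decimal digit by digit (value = value*16 + digit):
  F -> 15
  15*16 + 15 (F) = 255
  255*16 + 15 (F) = 4095
  4095*16 + 15 (F) = 65535
  65535*16 + 15 (F) = 1048575
  1048575*16 + 15 (F) = 16777215
  16777215*16 + 15 (F) = 268435455
  268435455*16 + 15 (F) = 4294967295
Decimal = 4294967295

4294967295


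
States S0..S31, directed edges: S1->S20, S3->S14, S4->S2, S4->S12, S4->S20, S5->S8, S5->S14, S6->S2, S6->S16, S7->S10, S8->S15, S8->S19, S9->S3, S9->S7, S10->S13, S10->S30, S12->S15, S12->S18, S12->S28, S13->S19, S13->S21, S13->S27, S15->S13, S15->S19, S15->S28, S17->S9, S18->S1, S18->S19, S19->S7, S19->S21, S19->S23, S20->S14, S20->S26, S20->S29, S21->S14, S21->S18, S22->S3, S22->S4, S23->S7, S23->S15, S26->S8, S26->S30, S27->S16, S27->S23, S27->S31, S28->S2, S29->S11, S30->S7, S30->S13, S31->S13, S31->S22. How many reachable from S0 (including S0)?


BFS from S0:
  layer 0: {S0}
Reachable set: {S0}
Count = 1

1


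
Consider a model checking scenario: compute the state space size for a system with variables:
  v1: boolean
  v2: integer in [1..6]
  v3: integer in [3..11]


State space = product of domain sizes of all variables.
Domain sizes:
  v1 (boolean): 2
  v2 (integer in [1..6]): 6
  v3 (integer in [3..11]): 9
Product = 2 * 6 * 9 = 108

108


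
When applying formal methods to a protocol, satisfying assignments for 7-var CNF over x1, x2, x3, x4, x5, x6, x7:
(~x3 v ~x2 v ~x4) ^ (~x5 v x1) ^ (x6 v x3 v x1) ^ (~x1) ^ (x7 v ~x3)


CNF with 5 clauses over 7 vars (128 assignments).
An assignment satisfies CNF iff every clause has >=1 true literal.
Check each row (bits = x1,x2,x3,x4,x5,x6,x7; clause T/F shown):
  row 0 [0000000]: clauses=TTFTT -> 0
  row 1 [0000001]: clauses=TTFTT -> 0
  row 2 [0000010]: clauses=TTTTT -> 1
  row 3 [0000011]: clauses=TTTTT -> 1
  row 4 [0000100]: clauses=TFFTT -> 0
  (every remaining row is evaluated the same way; all 128 results are listed next)
Full result column, 8 rows per line (x1,x2,x3,x4 fixed per line; x5,x6,x7 runs 000..111 left to right):
  rows 0-7 [x1,x2,x3,x4=0000]: 00110000  (ones: 2)
  rows 8-15 [x1,x2,x3,x4=0001]: 00110000  (ones: 2)
  rows 16-23 [x1,x2,x3,x4=0010]: 01010000  (ones: 2)
  rows 24-31 [x1,x2,x3,x4=0011]: 01010000  (ones: 2)
  rows 32-39 [x1,x2,x3,x4=0100]: 00110000  (ones: 2)
  rows 40-47 [x1,x2,x3,x4=0101]: 00110000  (ones: 2)
  rows 48-55 [x1,x2,x3,x4=0110]: 01010000  (ones: 2)
  rows 56-63 [x1,x2,x3,x4=0111]: 00000000  (ones: 0)
  rows 64-71 [x1,x2,x3,x4=1000]: 00000000  (ones: 0)
  rows 72-79 [x1,x2,x3,x4=1001]: 00000000  (ones: 0)
  rows 80-87 [x1,x2,x3,x4=1010]: 00000000  (ones: 0)
  rows 88-95 [x1,x2,x3,x4=1011]: 00000000  (ones: 0)
  rows 96-103 [x1,x2,x3,x4=1100]: 00000000  (ones: 0)
  rows 104-111 [x1,x2,x3,x4=1101]: 00000000  (ones: 0)
  rows 112-119 [x1,x2,x3,x4=1110]: 00000000  (ones: 0)
  rows 120-127 [x1,x2,x3,x4=1111]: 00000000  (ones: 0)
Satisfying assignments = 2+2+2+2+2+2+2+0+0+0+0+0+0+0+0+0 = 14

14


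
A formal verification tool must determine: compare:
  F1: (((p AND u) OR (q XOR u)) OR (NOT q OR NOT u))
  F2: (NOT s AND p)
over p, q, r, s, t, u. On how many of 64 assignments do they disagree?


F1 = (((p AND u) OR (q XOR u)) OR (NOT q OR NOT u))
F2 = (NOT s AND p)
Evaluate both on each of 64 rows (bits = p,q,r,s,t,u):
  row 0 [000000]: F1=1 F2=0 (differ) -> 1
  row 1 [000001]: F1=1 F2=0 (differ) -> 1
  row 2 [000010]: F1=1 F2=0 (differ) -> 1
  row 3 [000011]: F1=1 F2=0 (differ) -> 1
  row 4 [000100]: F1=1 F2=0 (differ) -> 1
  (every remaining row is evaluated the same way; all 64 results are listed next)
Full result column, 8 rows per line (p,q,r fixed per line; s,t,u runs 000..111 left to right):
  rows 0-7 [p,q,r=000]: 11111111  (ones: 8)
  rows 8-15 [p,q,r=001]: 11111111  (ones: 8)
  rows 16-23 [p,q,r=010]: 10101010  (ones: 4)
  rows 24-31 [p,q,r=011]: 10101010  (ones: 4)
  rows 32-39 [p,q,r=100]: 00001111  (ones: 4)
  rows 40-47 [p,q,r=101]: 00001111  (ones: 4)
  rows 48-55 [p,q,r=110]: 00001111  (ones: 4)
  rows 56-63 [p,q,r=111]: 00001111  (ones: 4)
Disagreements = 8+8+4+4+4+4+4+4 = 40

40


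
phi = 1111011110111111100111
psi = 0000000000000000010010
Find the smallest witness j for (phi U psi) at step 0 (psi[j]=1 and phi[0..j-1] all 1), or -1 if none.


(phi U psi) at 0: need smallest j with psi[j]=1 and phi[i]=1 for all i in [0,j).
Scan from step 0:
  step 0: phi=1, psi=0 -> continue
  step 1: phi=1, psi=0 -> continue
  step 2: phi=1, psi=0 -> continue
  step 3: phi=1, psi=0 -> continue
  step 4: phi=0 -> phi-prefix broken from here
  step 17: psi=1 but phi already failed -> not a witness
  step 20: psi=1 but phi already failed -> not a witness
  end of trace: no witness -> -1
Witness step = -1

-1


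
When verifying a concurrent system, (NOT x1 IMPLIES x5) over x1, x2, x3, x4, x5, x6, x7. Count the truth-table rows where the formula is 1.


Formula: (NOT x1 IMPLIES x5) over 7 vars (128 rows)
Evaluate each row (x1, x2, x3, x4, x5, x6, x7 as bits, MSB first):
  row 0 [0000000]: (NOT 0 IMPLIES 0) -> 0
  row 1 [0000001]: (NOT 0 IMPLIES 0) -> 0
  row 2 [0000010]: (NOT 0 IMPLIES 0) -> 0
  row 3 [0000011]: (NOT 0 IMPLIES 0) -> 0
  row 4 [0000100]: (NOT 0 IMPLIES 1) -> 1
  (every remaining row is evaluated the same way; all 128 results are listed next)
Full result column, 8 rows per line (x1,x2,x3,x4 fixed per line; x5,x6,x7 runs 000..111 left to right):
  rows 0-7 [x1,x2,x3,x4=0000]: 00001111  (ones: 4)
  rows 8-15 [x1,x2,x3,x4=0001]: 00001111  (ones: 4)
  rows 16-23 [x1,x2,x3,x4=0010]: 00001111  (ones: 4)
  rows 24-31 [x1,x2,x3,x4=0011]: 00001111  (ones: 4)
  rows 32-39 [x1,x2,x3,x4=0100]: 00001111  (ones: 4)
  rows 40-47 [x1,x2,x3,x4=0101]: 00001111  (ones: 4)
  rows 48-55 [x1,x2,x3,x4=0110]: 00001111  (ones: 4)
  rows 56-63 [x1,x2,x3,x4=0111]: 00001111  (ones: 4)
  rows 64-71 [x1,x2,x3,x4=1000]: 11111111  (ones: 8)
  rows 72-79 [x1,x2,x3,x4=1001]: 11111111  (ones: 8)
  rows 80-87 [x1,x2,x3,x4=1010]: 11111111  (ones: 8)
  rows 88-95 [x1,x2,x3,x4=1011]: 11111111  (ones: 8)
  rows 96-103 [x1,x2,x3,x4=1100]: 11111111  (ones: 8)
  rows 104-111 [x1,x2,x3,x4=1101]: 11111111  (ones: 8)
  rows 112-119 [x1,x2,x3,x4=1110]: 11111111  (ones: 8)
  rows 120-127 [x1,x2,x3,x4=1111]: 11111111  (ones: 8)
Count of 1-rows = 4+4+4+4+4+4+4+4+8+8+8+8+8+8+8+8 = 96

96


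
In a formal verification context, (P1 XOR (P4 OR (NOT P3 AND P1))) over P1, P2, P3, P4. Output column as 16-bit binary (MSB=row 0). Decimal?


Formula: (P1 XOR (P4 OR (NOT P3 AND P1))) over P1, P2, P3, P4 (16 rows)
Evaluate each row (bits = P1,P2,P3,P4, MSB first):
  row 0 [0000]: (0 XOR (0 OR (NOT 0 AND 0))) -> 0
  row 1 [0001]: (0 XOR (1 OR (NOT 0 AND 0))) -> 1
  row 2 [0010]: (0 XOR (0 OR (NOT 1 AND 0))) -> 0
  row 3 [0011]: (0 XOR (1 OR (NOT 1 AND 0))) -> 1
  row 4 [0100]: (0 XOR (0 OR (NOT 0 AND 0))) -> 0
  row 5 [0101]: (0 XOR (1 OR (NOT 0 AND 0))) -> 1
  row 6 [0110]: (0 XOR (0 OR (NOT 1 AND 0))) -> 0
  row 7 [0111]: (0 XOR (1 OR (NOT 1 AND 0))) -> 1
  row 8 [1000]: (1 XOR (0 OR (NOT 0 AND 1))) -> 0
  row 9 [1001]: (1 XOR (1 OR (NOT 0 AND 1))) -> 0
  row 10 [1010]: (1 XOR (0 OR (NOT 1 AND 1))) -> 1
  row 11 [1011]: (1 XOR (1 OR (NOT 1 AND 1))) -> 0
  row 12 [1100]: (1 XOR (0 OR (NOT 0 AND 1))) -> 0
  row 13 [1101]: (1 XOR (1 OR (NOT 0 AND 1))) -> 0
  row 14 [1110]: (1 XOR (0 OR (NOT 1 AND 1))) -> 1
  row 15 [1111]: (1 XOR (1 OR (NOT 1 AND 1))) -> 0
Full result column, 4 rows per line (P1,P2 fixed per line; P3,P4 runs 00..11 left to right):
  rows 0-3 [P1,P2=00]: 0101  = hex 5
  rows 4-7 [P1,P2=01]: 0101  = hex 5
  rows 8-11 [P1,P2=10]: 0010  = hex 2
  rows 12-15 [P1,P2=11]: 0010  = hex 2
Output column (row 0 .. row 15) = 0101010100100010
Output column grouped in 4s = 0101 0101 0010 0010 = 0x5522
Convert to decimal digit by digit (value = value*16 + digit):
  5 -> 5
  5*16 + 5 = 85
  85*16 + 2 = 1362
  1362*16 + 2 = 21794
Decimal = 21794

21794


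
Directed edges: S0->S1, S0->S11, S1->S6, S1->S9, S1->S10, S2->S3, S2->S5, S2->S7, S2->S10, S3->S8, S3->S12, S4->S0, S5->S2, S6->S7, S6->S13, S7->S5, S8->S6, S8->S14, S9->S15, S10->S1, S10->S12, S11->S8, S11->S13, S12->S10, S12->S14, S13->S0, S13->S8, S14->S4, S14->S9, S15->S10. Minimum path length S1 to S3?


BFS layer-by-layer from S1:
  dist 0: {S1}
  dist 1: {S6, S9, S10}
  dist 2: {S7, S12, S13, S15}
  dist 3: {S0, S5, S8, S14}
  dist 4: {S2, S4, S11}
  dist 5: {S3}
  -> S3 reached at distance 5
Shortest path length = 5

5


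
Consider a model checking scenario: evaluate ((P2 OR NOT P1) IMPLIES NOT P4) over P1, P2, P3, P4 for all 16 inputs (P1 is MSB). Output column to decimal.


Formula: ((P2 OR NOT P1) IMPLIES NOT P4) over P1, P2, P3, P4 (16 rows)
Evaluate each row (bits = P1,P2,P3,P4, MSB first):
  row 0 [0000]: ((0 OR NOT 0) IMPLIES NOT 0) -> 1
  row 1 [0001]: ((0 OR NOT 0) IMPLIES NOT 1) -> 0
  row 2 [0010]: ((0 OR NOT 0) IMPLIES NOT 0) -> 1
  row 3 [0011]: ((0 OR NOT 0) IMPLIES NOT 1) -> 0
  row 4 [0100]: ((1 OR NOT 0) IMPLIES NOT 0) -> 1
  row 5 [0101]: ((1 OR NOT 0) IMPLIES NOT 1) -> 0
  row 6 [0110]: ((1 OR NOT 0) IMPLIES NOT 0) -> 1
  row 7 [0111]: ((1 OR NOT 0) IMPLIES NOT 1) -> 0
  row 8 [1000]: ((0 OR NOT 1) IMPLIES NOT 0) -> 1
  row 9 [1001]: ((0 OR NOT 1) IMPLIES NOT 1) -> 1
  row 10 [1010]: ((0 OR NOT 1) IMPLIES NOT 0) -> 1
  row 11 [1011]: ((0 OR NOT 1) IMPLIES NOT 1) -> 1
  row 12 [1100]: ((1 OR NOT 1) IMPLIES NOT 0) -> 1
  row 13 [1101]: ((1 OR NOT 1) IMPLIES NOT 1) -> 0
  row 14 [1110]: ((1 OR NOT 1) IMPLIES NOT 0) -> 1
  row 15 [1111]: ((1 OR NOT 1) IMPLIES NOT 1) -> 0
Full result column, 4 rows per line (P1,P2 fixed per line; P3,P4 runs 00..11 left to right):
  rows 0-3 [P1,P2=00]: 1010  = hex A
  rows 4-7 [P1,P2=01]: 1010  = hex A
  rows 8-11 [P1,P2=10]: 1111  = hex F
  rows 12-15 [P1,P2=11]: 1010  = hex A
Output column (row 0 .. row 15) = 1010101011111010
Output column grouped in 4s = 1010 1010 1111 1010 = 0xAAFA
Convert to decimal digit by digit (value = value*16 + digit):
  A -> 10
  10*16 + 10 (A) = 170
  170*16 + 15 (F) = 2735
  2735*16 + 10 (A) = 43770
Decimal = 43770

43770


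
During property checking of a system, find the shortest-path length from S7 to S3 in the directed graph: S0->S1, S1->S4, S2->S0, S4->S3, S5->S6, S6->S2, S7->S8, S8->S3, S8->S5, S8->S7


BFS layer-by-layer from S7:
  dist 0: {S7}
  dist 1: {S8}
  dist 2: {S3, S5}
  -> S3 reached at distance 2
Shortest path length = 2

2


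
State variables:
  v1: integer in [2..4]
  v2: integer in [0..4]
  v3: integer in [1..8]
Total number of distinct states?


State space = product of domain sizes of all variables.
Domain sizes:
  v1 (integer in [2..4]): 3
  v2 (integer in [0..4]): 5
  v3 (integer in [1..8]): 8
Product = 3 * 5 * 8 = 120

120


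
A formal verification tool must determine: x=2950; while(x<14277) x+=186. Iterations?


Step 1: x goes from 2950 toward 14277 by 186; the body runs while x<14277, so iterations = ceil((bound-start)/step)
Step 2: Distance=11327
Step 3: ceil(11327/186)=61

61


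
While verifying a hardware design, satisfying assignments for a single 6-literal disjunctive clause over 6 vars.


Step 1: Total=2^6=64
Step 2: Unsat when all 6 false: 2^0=1
Step 3: Sat=64-1=63

63


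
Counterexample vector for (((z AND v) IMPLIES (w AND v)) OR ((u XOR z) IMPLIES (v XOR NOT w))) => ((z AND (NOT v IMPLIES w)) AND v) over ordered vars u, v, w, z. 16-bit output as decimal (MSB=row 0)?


F1 = (((z AND v) IMPLIES (w AND v)) OR ((u XOR z) IMPLIES (v XOR NOT w)))
F2 = ((z AND (NOT v IMPLIES w)) AND v)
Counterexample to F1=>F2 is where F1=1 and F2=0.
Evaluate each row (bits = u,v,w,z, MSB first):
  row 0 [0000]: F1=1 F2=0 -> F1&~F2 -> 1
  row 1 [0001]: F1=1 F2=0 -> F1&~F2 -> 1
  row 2 [0010]: F1=1 F2=0 -> F1&~F2 -> 1
  row 3 [0011]: F1=1 F2=0 -> F1&~F2 -> 1
  row 4 [0100]: F1=1 F2=0 -> F1&~F2 -> 1
  row 5 [0101]: F1=0 F2=1 -> F1&~F2 -> 0
  row 6 [0110]: F1=1 F2=0 -> F1&~F2 -> 1
  row 7 [0111]: F1=1 F2=1 -> F1&~F2 -> 0
  row 8 [1000]: F1=1 F2=0 -> F1&~F2 -> 1
  row 9 [1001]: F1=1 F2=0 -> F1&~F2 -> 1
  row 10 [1010]: F1=1 F2=0 -> F1&~F2 -> 1
  row 11 [1011]: F1=1 F2=0 -> F1&~F2 -> 1
  row 12 [1100]: F1=1 F2=0 -> F1&~F2 -> 1
  row 13 [1101]: F1=1 F2=1 -> F1&~F2 -> 0
  row 14 [1110]: F1=1 F2=0 -> F1&~F2 -> 1
  row 15 [1111]: F1=1 F2=1 -> F1&~F2 -> 0
Full result column, 4 rows per line (u,v fixed per line; w,z runs 00..11 left to right):
  rows 0-3 [u,v=00]: 1111  = hex F
  rows 4-7 [u,v=01]: 1010  = hex A
  rows 8-11 [u,v=10]: 1111  = hex F
  rows 12-15 [u,v=11]: 1010  = hex A
Counterexample vector (row 0 .. row 15) = 1111101011111010
Output column grouped in 4s = 1111 1010 1111 1010 = 0xFAFA
Convert to decimal digit by digit (value = value*16 + digit):
  F -> 15
  15*16 + 10 (A) = 250
  250*16 + 15 (F) = 4015
  4015*16 + 10 (A) = 64250
Decimal = 64250

64250


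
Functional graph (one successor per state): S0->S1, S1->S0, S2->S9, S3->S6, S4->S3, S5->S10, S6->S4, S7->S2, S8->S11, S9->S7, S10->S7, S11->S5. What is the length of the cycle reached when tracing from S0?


Trace from S0 until a state repeats:
  S0 -> S1 -> S0
S0 first seen at step 0, revisited at step 2.
Cycle length = 2 - 0 = 2

2


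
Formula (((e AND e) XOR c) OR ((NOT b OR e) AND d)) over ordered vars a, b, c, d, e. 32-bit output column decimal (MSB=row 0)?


Formula: (((e AND e) XOR c) OR ((NOT b OR e) AND d)) over a, b, c, d, e (32 rows)
Evaluate each row (bits = a,b,c,d,e, MSB first):
  row 0 [00000]: (((0 AND 0) XOR 0) OR ((NOT 0 OR 0) AND 0)) -> 0
  row 1 [00001]: (((1 AND 1) XOR 0) OR ((NOT 0 OR 1) AND 0)) -> 1
  row 2 [00010]: (((0 AND 0) XOR 0) OR ((NOT 0 OR 0) AND 1)) -> 1
  row 3 [00011]: (((1 AND 1) XOR 0) OR ((NOT 0 OR 1) AND 1)) -> 1
  row 4 [00100]: (((0 AND 0) XOR 1) OR ((NOT 0 OR 0) AND 0)) -> 1
  row 5 [00101]: (((1 AND 1) XOR 1) OR ((NOT 0 OR 1) AND 0)) -> 0
  row 6 [00110]: (((0 AND 0) XOR 1) OR ((NOT 0 OR 0) AND 1)) -> 1
  row 7 [00111]: (((1 AND 1) XOR 1) OR ((NOT 0 OR 1) AND 1)) -> 1
  row 8 [01000]: (((0 AND 0) XOR 0) OR ((NOT 1 OR 0) AND 0)) -> 0
  row 9 [01001]: (((1 AND 1) XOR 0) OR ((NOT 1 OR 1) AND 0)) -> 1
  row 10 [01010]: (((0 AND 0) XOR 0) OR ((NOT 1 OR 0) AND 1)) -> 0
  row 11 [01011]: (((1 AND 1) XOR 0) OR ((NOT 1 OR 1) AND 1)) -> 1
  row 12 [01100]: (((0 AND 0) XOR 1) OR ((NOT 1 OR 0) AND 0)) -> 1
  row 13 [01101]: (((1 AND 1) XOR 1) OR ((NOT 1 OR 1) AND 0)) -> 0
  row 14 [01110]: (((0 AND 0) XOR 1) OR ((NOT 1 OR 0) AND 1)) -> 1
  row 15 [01111]: (((1 AND 1) XOR 1) OR ((NOT 1 OR 1) AND 1)) -> 1
  row 16 [10000]: (((0 AND 0) XOR 0) OR ((NOT 0 OR 0) AND 0)) -> 0
  row 17 [10001]: (((1 AND 1) XOR 0) OR ((NOT 0 OR 1) AND 0)) -> 1
  row 18 [10010]: (((0 AND 0) XOR 0) OR ((NOT 0 OR 0) AND 1)) -> 1
  row 19 [10011]: (((1 AND 1) XOR 0) OR ((NOT 0 OR 1) AND 1)) -> 1
  row 20 [10100]: (((0 AND 0) XOR 1) OR ((NOT 0 OR 0) AND 0)) -> 1
  row 21 [10101]: (((1 AND 1) XOR 1) OR ((NOT 0 OR 1) AND 0)) -> 0
  row 22 [10110]: (((0 AND 0) XOR 1) OR ((NOT 0 OR 0) AND 1)) -> 1
  row 23 [10111]: (((1 AND 1) XOR 1) OR ((NOT 0 OR 1) AND 1)) -> 1
  row 24 [11000]: (((0 AND 0) XOR 0) OR ((NOT 1 OR 0) AND 0)) -> 0
  row 25 [11001]: (((1 AND 1) XOR 0) OR ((NOT 1 OR 1) AND 0)) -> 1
  row 26 [11010]: (((0 AND 0) XOR 0) OR ((NOT 1 OR 0) AND 1)) -> 0
  row 27 [11011]: (((1 AND 1) XOR 0) OR ((NOT 1 OR 1) AND 1)) -> 1
  row 28 [11100]: (((0 AND 0) XOR 1) OR ((NOT 1 OR 0) AND 0)) -> 1
  row 29 [11101]: (((1 AND 1) XOR 1) OR ((NOT 1 OR 1) AND 0)) -> 0
  row 30 [11110]: (((0 AND 0) XOR 1) OR ((NOT 1 OR 0) AND 1)) -> 1
  row 31 [11111]: (((1 AND 1) XOR 1) OR ((NOT 1 OR 1) AND 1)) -> 1
Full result column, 4 rows per line (a,b,c fixed per line; d,e runs 00..11 left to right):
  rows 0-3 [a,b,c=000]: 0111  = hex 7
  rows 4-7 [a,b,c=001]: 1011  = hex B
  rows 8-11 [a,b,c=010]: 0101  = hex 5
  rows 12-15 [a,b,c=011]: 1011  = hex B
  rows 16-19 [a,b,c=100]: 0111  = hex 7
  rows 20-23 [a,b,c=101]: 1011  = hex B
  rows 24-27 [a,b,c=110]: 0101  = hex 5
  rows 28-31 [a,b,c=111]: 1011  = hex B
Output column (row 0 .. row 31) = 01111011010110110111101101011011
Output column grouped in 4s = 0111 1011 0101 1011 0111 1011 0101 1011 = 0x7B5B7B5B
Convert to decimal digit by digit (value = value*16 + digit):
  7 -> 7
  7*16 + 11 (B) = 123
  123*16 + 5 = 1973
  1973*16 + 11 (B) = 31579
  31579*16 + 7 = 505271
  505271*16 + 11 (B) = 8084347
  8084347*16 + 5 = 129349557
  129349557*16 + 11 (B) = 2069592923
Decimal = 2069592923

2069592923


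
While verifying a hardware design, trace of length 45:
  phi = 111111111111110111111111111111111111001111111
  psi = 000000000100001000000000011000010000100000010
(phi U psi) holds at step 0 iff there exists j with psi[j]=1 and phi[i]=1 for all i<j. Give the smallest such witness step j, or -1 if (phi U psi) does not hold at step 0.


(phi U psi) at 0: need smallest j with psi[j]=1 and phi[i]=1 for all i in [0,j).
Scan from step 0:
  step 0: phi=1, psi=0 -> continue
  step 1: phi=1, psi=0 -> continue
  step 2: phi=1, psi=0 -> continue
  step 3: phi=1, psi=0 -> continue
  step 9: psi=1 and phi held for [0,9) -> witness found
Witness step = 9

9


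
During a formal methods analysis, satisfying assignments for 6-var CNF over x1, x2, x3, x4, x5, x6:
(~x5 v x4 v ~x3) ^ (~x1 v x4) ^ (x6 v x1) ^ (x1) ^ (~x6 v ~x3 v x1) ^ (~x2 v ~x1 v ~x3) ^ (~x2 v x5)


CNF with 7 clauses over 6 vars (64 assignments).
An assignment satisfies CNF iff every clause has >=1 true literal.
Check each row (bits = x1,x2,x3,x4,x5,x6; clause T/F shown):
  row 0 [000000]: clauses=TTFFTTT -> 0
  row 1 [000001]: clauses=TTTFTTT -> 0
  row 2 [000010]: clauses=TTFFTTT -> 0
  row 3 [000011]: clauses=TTTFTTT -> 0
  row 4 [000100]: clauses=TTFFTTT -> 0
  (every remaining row is evaluated the same way; all 64 results are listed next)
Full result column, 8 rows per line (x1,x2,x3 fixed per line; x4,x5,x6 runs 000..111 left to right):
  rows 0-7 [x1,x2,x3=000]: 00000000  (ones: 0)
  rows 8-15 [x1,x2,x3=001]: 00000000  (ones: 0)
  rows 16-23 [x1,x2,x3=010]: 00000000  (ones: 0)
  rows 24-31 [x1,x2,x3=011]: 00000000  (ones: 0)
  rows 32-39 [x1,x2,x3=100]: 00001111  (ones: 4)
  rows 40-47 [x1,x2,x3=101]: 00001111  (ones: 4)
  rows 48-55 [x1,x2,x3=110]: 00000011  (ones: 2)
  rows 56-63 [x1,x2,x3=111]: 00000000  (ones: 0)
Satisfying assignments = 0+0+0+0+4+4+2+0 = 10

10


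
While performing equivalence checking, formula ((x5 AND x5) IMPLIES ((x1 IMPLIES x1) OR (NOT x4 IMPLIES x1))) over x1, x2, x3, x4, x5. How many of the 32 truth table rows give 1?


Formula: ((x5 AND x5) IMPLIES ((x1 IMPLIES x1) OR (NOT x4 IMPLIES x1))) over 5 vars (32 rows)
Evaluate each row (x1, x2, x3, x4, x5 as bits, MSB first):
  row 0 [00000]: ((0 AND 0) IMPLIES ((0 IMPLIES 0) OR (NOT 0 IMPLIES 0))) -> 1
  row 1 [00001]: ((1 AND 1) IMPLIES ((0 IMPLIES 0) OR (NOT 0 IMPLIES 0))) -> 1
  row 2 [00010]: ((0 AND 0) IMPLIES ((0 IMPLIES 0) OR (NOT 1 IMPLIES 0))) -> 1
  row 3 [00011]: ((1 AND 1) IMPLIES ((0 IMPLIES 0) OR (NOT 1 IMPLIES 0))) -> 1
  row 4 [00100]: ((0 AND 0) IMPLIES ((0 IMPLIES 0) OR (NOT 0 IMPLIES 0))) -> 1
  row 5 [00101]: ((1 AND 1) IMPLIES ((0 IMPLIES 0) OR (NOT 0 IMPLIES 0))) -> 1
  row 6 [00110]: ((0 AND 0) IMPLIES ((0 IMPLIES 0) OR (NOT 1 IMPLIES 0))) -> 1
  row 7 [00111]: ((1 AND 1) IMPLIES ((0 IMPLIES 0) OR (NOT 1 IMPLIES 0))) -> 1
  row 8 [01000]: ((0 AND 0) IMPLIES ((0 IMPLIES 0) OR (NOT 0 IMPLIES 0))) -> 1
  row 9 [01001]: ((1 AND 1) IMPLIES ((0 IMPLIES 0) OR (NOT 0 IMPLIES 0))) -> 1
  row 10 [01010]: ((0 AND 0) IMPLIES ((0 IMPLIES 0) OR (NOT 1 IMPLIES 0))) -> 1
  row 11 [01011]: ((1 AND 1) IMPLIES ((0 IMPLIES 0) OR (NOT 1 IMPLIES 0))) -> 1
  row 12 [01100]: ((0 AND 0) IMPLIES ((0 IMPLIES 0) OR (NOT 0 IMPLIES 0))) -> 1
  row 13 [01101]: ((1 AND 1) IMPLIES ((0 IMPLIES 0) OR (NOT 0 IMPLIES 0))) -> 1
  row 14 [01110]: ((0 AND 0) IMPLIES ((0 IMPLIES 0) OR (NOT 1 IMPLIES 0))) -> 1
  row 15 [01111]: ((1 AND 1) IMPLIES ((0 IMPLIES 0) OR (NOT 1 IMPLIES 0))) -> 1
  row 16 [10000]: ((0 AND 0) IMPLIES ((1 IMPLIES 1) OR (NOT 0 IMPLIES 1))) -> 1
  row 17 [10001]: ((1 AND 1) IMPLIES ((1 IMPLIES 1) OR (NOT 0 IMPLIES 1))) -> 1
  row 18 [10010]: ((0 AND 0) IMPLIES ((1 IMPLIES 1) OR (NOT 1 IMPLIES 1))) -> 1
  row 19 [10011]: ((1 AND 1) IMPLIES ((1 IMPLIES 1) OR (NOT 1 IMPLIES 1))) -> 1
  row 20 [10100]: ((0 AND 0) IMPLIES ((1 IMPLIES 1) OR (NOT 0 IMPLIES 1))) -> 1
  row 21 [10101]: ((1 AND 1) IMPLIES ((1 IMPLIES 1) OR (NOT 0 IMPLIES 1))) -> 1
  row 22 [10110]: ((0 AND 0) IMPLIES ((1 IMPLIES 1) OR (NOT 1 IMPLIES 1))) -> 1
  row 23 [10111]: ((1 AND 1) IMPLIES ((1 IMPLIES 1) OR (NOT 1 IMPLIES 1))) -> 1
  row 24 [11000]: ((0 AND 0) IMPLIES ((1 IMPLIES 1) OR (NOT 0 IMPLIES 1))) -> 1
  row 25 [11001]: ((1 AND 1) IMPLIES ((1 IMPLIES 1) OR (NOT 0 IMPLIES 1))) -> 1
  row 26 [11010]: ((0 AND 0) IMPLIES ((1 IMPLIES 1) OR (NOT 1 IMPLIES 1))) -> 1
  row 27 [11011]: ((1 AND 1) IMPLIES ((1 IMPLIES 1) OR (NOT 1 IMPLIES 1))) -> 1
  row 28 [11100]: ((0 AND 0) IMPLIES ((1 IMPLIES 1) OR (NOT 0 IMPLIES 1))) -> 1
  row 29 [11101]: ((1 AND 1) IMPLIES ((1 IMPLIES 1) OR (NOT 0 IMPLIES 1))) -> 1
  row 30 [11110]: ((0 AND 0) IMPLIES ((1 IMPLIES 1) OR (NOT 1 IMPLIES 1))) -> 1
  row 31 [11111]: ((1 AND 1) IMPLIES ((1 IMPLIES 1) OR (NOT 1 IMPLIES 1))) -> 1
Full result column, 8 rows per line (x1,x2 fixed per line; x3,x4,x5 runs 000..111 left to right):
  rows 0-7 [x1,x2=00]: 11111111  (ones: 8)
  rows 8-15 [x1,x2=01]: 11111111  (ones: 8)
  rows 16-23 [x1,x2=10]: 11111111  (ones: 8)
  rows 24-31 [x1,x2=11]: 11111111  (ones: 8)
Count of 1-rows = 8+8+8+8 = 32

32


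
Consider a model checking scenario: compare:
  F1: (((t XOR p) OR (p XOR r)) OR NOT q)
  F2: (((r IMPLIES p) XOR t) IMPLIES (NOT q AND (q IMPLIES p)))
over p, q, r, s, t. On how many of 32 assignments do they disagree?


F1 = (((t XOR p) OR (p XOR r)) OR NOT q)
F2 = (((r IMPLIES p) XOR t) IMPLIES (NOT q AND (q IMPLIES p)))
Evaluate both on each of 32 rows (bits = p,q,r,s,t):
  row 0 [00000]: F1=1 F2=1 -> 0
  row 1 [00001]: F1=1 F2=1 -> 0
  row 2 [00010]: F1=1 F2=1 -> 0
  row 3 [00011]: F1=1 F2=1 -> 0
  row 4 [00100]: F1=1 F2=1 -> 0
  row 5 [00101]: F1=1 F2=1 -> 0
  row 6 [00110]: F1=1 F2=1 -> 0
  row 7 [00111]: F1=1 F2=1 -> 0
  row 8 [01000]: F1=0 F2=0 -> 0
  row 9 [01001]: F1=1 F2=1 -> 0
  row 10 [01010]: F1=0 F2=0 -> 0
  row 11 [01011]: F1=1 F2=1 -> 0
  row 12 [01100]: F1=1 F2=1 -> 0
  row 13 [01101]: F1=1 F2=0 (differ) -> 1
  row 14 [01110]: F1=1 F2=1 -> 0
  row 15 [01111]: F1=1 F2=0 (differ) -> 1
  row 16 [10000]: F1=1 F2=1 -> 0
  row 17 [10001]: F1=1 F2=1 -> 0
  row 18 [10010]: F1=1 F2=1 -> 0
  row 19 [10011]: F1=1 F2=1 -> 0
  row 20 [10100]: F1=1 F2=1 -> 0
  row 21 [10101]: F1=1 F2=1 -> 0
  row 22 [10110]: F1=1 F2=1 -> 0
  row 23 [10111]: F1=1 F2=1 -> 0
  row 24 [11000]: F1=1 F2=0 (differ) -> 1
  row 25 [11001]: F1=1 F2=1 -> 0
  row 26 [11010]: F1=1 F2=0 (differ) -> 1
  row 27 [11011]: F1=1 F2=1 -> 0
  row 28 [11100]: F1=1 F2=0 (differ) -> 1
  row 29 [11101]: F1=0 F2=1 (differ) -> 1
  row 30 [11110]: F1=1 F2=0 (differ) -> 1
  row 31 [11111]: F1=0 F2=1 (differ) -> 1
Full result column, 8 rows per line (p,q fixed per line; r,s,t runs 000..111 left to right):
  rows 0-7 [p,q=00]: 00000000  (ones: 0)
  rows 8-15 [p,q=01]: 00000101  (ones: 2)
  rows 16-23 [p,q=10]: 00000000  (ones: 0)
  rows 24-31 [p,q=11]: 10101111  (ones: 6)
Disagreements = 0+2+0+6 = 8

8


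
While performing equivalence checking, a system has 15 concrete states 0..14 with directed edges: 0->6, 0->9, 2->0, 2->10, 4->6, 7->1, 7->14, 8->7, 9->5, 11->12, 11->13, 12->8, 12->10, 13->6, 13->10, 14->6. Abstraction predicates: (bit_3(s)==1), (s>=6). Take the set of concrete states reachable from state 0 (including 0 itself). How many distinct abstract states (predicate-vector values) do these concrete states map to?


BFS from 0:
Concrete reachable: {0, 5, 6, 9}
Abstract via predicates (bit_3(s)==1), (s>=6):
  (0,0) <- {0, 5}
  (0,1) <- {6}
  (1,1) <- {9}
Distinct abstract states = 3

3


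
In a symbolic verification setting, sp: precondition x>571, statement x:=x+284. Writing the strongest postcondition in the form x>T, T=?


Formula: sp(P, x:=E) = exists old_x. (x = E[old_x/x]) AND P[old_x/x] (old_x is the value of x before the assignment; eliminate old_x by solving x = E[old_x/x] for old_x)
Step 1: Precondition P: x>571, i.e. old_x > 571
Step 2: Assignment gives x = old_x + 284, so old_x = x - 284
Step 3: Substitute into P: x - 284 > 571
Step 4: Simplify: x > 571+284 = 855

855


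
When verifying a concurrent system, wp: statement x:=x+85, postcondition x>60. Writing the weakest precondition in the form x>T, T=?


Formula: wp(x:=E, P) = P[E/x] (substitute E for x in postcondition)
Step 1: Postcondition: x>60
Step 2: Substitute x+85 for x: x+85>60
Step 3: Solve for x: x > 60-85 = -25

-25


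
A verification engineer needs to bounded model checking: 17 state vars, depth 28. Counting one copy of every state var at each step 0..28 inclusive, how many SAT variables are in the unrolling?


BMC unrolls to depth k, creating one copy of each state var for steps 0..k.
Step count = 28 + 1 = 29 (steps 0 through 28)
Vars per step = 17
Total = 17 * 29 = 493

493


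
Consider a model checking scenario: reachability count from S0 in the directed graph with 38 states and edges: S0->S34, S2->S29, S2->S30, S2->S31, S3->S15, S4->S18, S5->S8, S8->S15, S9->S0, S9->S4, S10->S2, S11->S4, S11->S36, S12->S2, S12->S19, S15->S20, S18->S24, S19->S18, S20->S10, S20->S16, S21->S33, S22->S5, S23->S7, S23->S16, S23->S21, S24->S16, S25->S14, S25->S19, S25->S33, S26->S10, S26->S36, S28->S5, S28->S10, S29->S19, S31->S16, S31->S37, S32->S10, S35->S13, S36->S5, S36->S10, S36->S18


BFS from S0:
  layer 0: {S0}
  layer 1: {S34}
Reachable set: {S0, S34}
Count = 2

2


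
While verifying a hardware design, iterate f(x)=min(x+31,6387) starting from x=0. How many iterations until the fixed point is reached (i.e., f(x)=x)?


Step 1: x=0, cap=6387, increment=31
Step 2: x grows by 31 each step until capped at 6387; fixed point is x=6387
Step 3: iterations = ceil(6387/31) = 207

207


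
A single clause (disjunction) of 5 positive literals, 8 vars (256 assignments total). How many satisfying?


Step 1: Total=2^8=256
Step 2: Unsat when all 5 false: 2^3=8
Step 3: Sat=256-8=248

248


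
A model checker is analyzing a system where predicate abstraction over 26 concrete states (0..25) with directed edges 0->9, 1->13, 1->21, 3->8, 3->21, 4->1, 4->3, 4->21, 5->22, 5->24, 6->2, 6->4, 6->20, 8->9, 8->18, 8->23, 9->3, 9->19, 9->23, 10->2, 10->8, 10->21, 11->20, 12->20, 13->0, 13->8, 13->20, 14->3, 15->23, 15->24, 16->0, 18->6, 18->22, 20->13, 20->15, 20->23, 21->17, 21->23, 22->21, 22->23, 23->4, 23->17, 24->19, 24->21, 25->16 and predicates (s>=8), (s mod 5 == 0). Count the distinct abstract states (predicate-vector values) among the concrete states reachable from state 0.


BFS from 0:
Concrete reachable: {0, 1, 2, 3, 4, 6, 8, 9, 13, 15, 17, 18, 19, 20, 21, 22, 23, 24}
Abstract via predicates (s>=8), (s mod 5 == 0):
  (0,0) <- {1, 2, 3, 4, 6}
  (0,1) <- {0}
  (1,0) <- {8, 9, 13, 17, 18, 19, 21, 22, 23, 24}
  (1,1) <- {15, 20}
Distinct abstract states = 4

4


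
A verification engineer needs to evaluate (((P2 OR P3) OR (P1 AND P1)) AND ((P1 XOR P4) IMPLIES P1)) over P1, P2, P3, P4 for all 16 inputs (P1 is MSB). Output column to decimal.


Formula: (((P2 OR P3) OR (P1 AND P1)) AND ((P1 XOR P4) IMPLIES P1)) over P1, P2, P3, P4 (16 rows)
Evaluate each row (bits = P1,P2,P3,P4, MSB first):
  row 0 [0000]: (((0 OR 0) OR (0 AND 0)) AND ((0 XOR 0) IMPLIES 0)) -> 0
  row 1 [0001]: (((0 OR 0) OR (0 AND 0)) AND ((0 XOR 1) IMPLIES 0)) -> 0
  row 2 [0010]: (((0 OR 1) OR (0 AND 0)) AND ((0 XOR 0) IMPLIES 0)) -> 1
  row 3 [0011]: (((0 OR 1) OR (0 AND 0)) AND ((0 XOR 1) IMPLIES 0)) -> 0
  row 4 [0100]: (((1 OR 0) OR (0 AND 0)) AND ((0 XOR 0) IMPLIES 0)) -> 1
  row 5 [0101]: (((1 OR 0) OR (0 AND 0)) AND ((0 XOR 1) IMPLIES 0)) -> 0
  row 6 [0110]: (((1 OR 1) OR (0 AND 0)) AND ((0 XOR 0) IMPLIES 0)) -> 1
  row 7 [0111]: (((1 OR 1) OR (0 AND 0)) AND ((0 XOR 1) IMPLIES 0)) -> 0
  row 8 [1000]: (((0 OR 0) OR (1 AND 1)) AND ((1 XOR 0) IMPLIES 1)) -> 1
  row 9 [1001]: (((0 OR 0) OR (1 AND 1)) AND ((1 XOR 1) IMPLIES 1)) -> 1
  row 10 [1010]: (((0 OR 1) OR (1 AND 1)) AND ((1 XOR 0) IMPLIES 1)) -> 1
  row 11 [1011]: (((0 OR 1) OR (1 AND 1)) AND ((1 XOR 1) IMPLIES 1)) -> 1
  row 12 [1100]: (((1 OR 0) OR (1 AND 1)) AND ((1 XOR 0) IMPLIES 1)) -> 1
  row 13 [1101]: (((1 OR 0) OR (1 AND 1)) AND ((1 XOR 1) IMPLIES 1)) -> 1
  row 14 [1110]: (((1 OR 1) OR (1 AND 1)) AND ((1 XOR 0) IMPLIES 1)) -> 1
  row 15 [1111]: (((1 OR 1) OR (1 AND 1)) AND ((1 XOR 1) IMPLIES 1)) -> 1
Full result column, 4 rows per line (P1,P2 fixed per line; P3,P4 runs 00..11 left to right):
  rows 0-3 [P1,P2=00]: 0010  = hex 2
  rows 4-7 [P1,P2=01]: 1010  = hex A
  rows 8-11 [P1,P2=10]: 1111  = hex F
  rows 12-15 [P1,P2=11]: 1111  = hex F
Output column (row 0 .. row 15) = 0010101011111111
Output column grouped in 4s = 0010 1010 1111 1111 = 0x2AFF
Convert to decimal digit by digit (value = value*16 + digit):
  2 -> 2
  2*16 + 10 (A) = 42
  42*16 + 15 (F) = 687
  687*16 + 15 (F) = 11007
Decimal = 11007

11007


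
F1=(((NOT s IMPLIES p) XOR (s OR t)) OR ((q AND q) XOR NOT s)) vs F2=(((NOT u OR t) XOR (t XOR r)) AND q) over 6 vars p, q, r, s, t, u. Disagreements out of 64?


F1 = (((NOT s IMPLIES p) XOR (s OR t)) OR ((q AND q) XOR NOT s))
F2 = (((NOT u OR t) XOR (t XOR r)) AND q)
Evaluate both on each of 64 rows (bits = p,q,r,s,t,u):
  row 0 [000000]: F1=1 F2=0 (differ) -> 1
  row 1 [000001]: F1=1 F2=0 (differ) -> 1
  row 2 [000010]: F1=1 F2=0 (differ) -> 1
  row 3 [000011]: F1=1 F2=0 (differ) -> 1
  row 4 [000100]: F1=0 F2=0 -> 0
  (every remaining row is evaluated the same way; all 64 results are listed next)
Full result column, 8 rows per line (p,q,r fixed per line; s,t,u runs 000..111 left to right):
  rows 0-7 [p,q,r=000]: 11110000  (ones: 4)
  rows 8-15 [p,q,r=001]: 11110000  (ones: 4)
  rows 16-23 [p,q,r=010]: 10110111  (ones: 6)
  rows 24-31 [p,q,r=011]: 01001000  (ones: 2)
  rows 32-39 [p,q,r=100]: 11110000  (ones: 4)
  rows 40-47 [p,q,r=101]: 11110000  (ones: 4)
  rows 48-55 [p,q,r=110]: 01000111  (ones: 4)
  rows 56-63 [p,q,r=111]: 10111000  (ones: 4)
Disagreements = 4+4+6+2+4+4+4+4 = 32

32


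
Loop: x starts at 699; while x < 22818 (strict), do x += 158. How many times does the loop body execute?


Step 1: x goes from 699 toward 22818 by 158; the body runs while x<22818, so iterations = ceil((bound-start)/step)
Step 2: Distance=22119
Step 3: ceil(22119/158)=140

140


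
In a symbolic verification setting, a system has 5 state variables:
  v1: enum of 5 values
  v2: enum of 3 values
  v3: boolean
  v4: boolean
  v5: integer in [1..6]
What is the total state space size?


State space = product of domain sizes of all variables.
Domain sizes:
  v1 (enum of 5 values): 5
  v2 (enum of 3 values): 3
  v3 (boolean): 2
  v4 (boolean): 2
  v5 (integer in [1..6]): 6
Product = 5 * 3 * 2 * 2 * 6 = 360

360


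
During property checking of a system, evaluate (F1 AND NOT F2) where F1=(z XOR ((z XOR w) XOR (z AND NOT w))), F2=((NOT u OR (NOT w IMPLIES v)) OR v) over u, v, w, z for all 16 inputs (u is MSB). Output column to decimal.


F1 = (z XOR ((z XOR w) XOR (z AND NOT w)))
F2 = ((NOT u OR (NOT w IMPLIES v)) OR v)
Counterexample to F1=>F2 is where F1=1 and F2=0.
Evaluate each row (bits = u,v,w,z, MSB first):
  row 0 [0000]: F1=0 F2=1 -> F1&~F2 -> 0
  row 1 [0001]: F1=1 F2=1 -> F1&~F2 -> 0
  row 2 [0010]: F1=1 F2=1 -> F1&~F2 -> 0
  row 3 [0011]: F1=1 F2=1 -> F1&~F2 -> 0
  row 4 [0100]: F1=0 F2=1 -> F1&~F2 -> 0
  row 5 [0101]: F1=1 F2=1 -> F1&~F2 -> 0
  row 6 [0110]: F1=1 F2=1 -> F1&~F2 -> 0
  row 7 [0111]: F1=1 F2=1 -> F1&~F2 -> 0
  row 8 [1000]: F1=0 F2=0 -> F1&~F2 -> 0
  row 9 [1001]: F1=1 F2=0 -> F1&~F2 -> 1
  row 10 [1010]: F1=1 F2=1 -> F1&~F2 -> 0
  row 11 [1011]: F1=1 F2=1 -> F1&~F2 -> 0
  row 12 [1100]: F1=0 F2=1 -> F1&~F2 -> 0
  row 13 [1101]: F1=1 F2=1 -> F1&~F2 -> 0
  row 14 [1110]: F1=1 F2=1 -> F1&~F2 -> 0
  row 15 [1111]: F1=1 F2=1 -> F1&~F2 -> 0
Full result column, 4 rows per line (u,v fixed per line; w,z runs 00..11 left to right):
  rows 0-3 [u,v=00]: 0000  = hex 0
  rows 4-7 [u,v=01]: 0000  = hex 0
  rows 8-11 [u,v=10]: 0100  = hex 4
  rows 12-15 [u,v=11]: 0000  = hex 0
Counterexample vector (row 0 .. row 15) = 0000000001000000
Output column grouped in 4s = 0000 0000 0100 0000 = 0x0040
Convert to decimal digit by digit (value = value*16 + digit):
  0 -> 0
  0*16 + 0 = 0
  0*16 + 4 = 4
  4*16 + 0 = 64
Decimal = 64

64


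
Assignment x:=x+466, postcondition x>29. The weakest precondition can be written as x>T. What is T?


Formula: wp(x:=E, P) = P[E/x] (substitute E for x in postcondition)
Step 1: Postcondition: x>29
Step 2: Substitute x+466 for x: x+466>29
Step 3: Solve for x: x > 29-466 = -437

-437


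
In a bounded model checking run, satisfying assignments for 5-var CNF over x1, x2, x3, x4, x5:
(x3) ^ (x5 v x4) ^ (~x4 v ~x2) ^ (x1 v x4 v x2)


CNF with 4 clauses over 5 vars (32 assignments).
An assignment satisfies CNF iff every clause has >=1 true literal.
Check each row (bits = x1,x2,x3,x4,x5; clause T/F shown):
  row 0 [00000]: clauses=FFTF -> 0
  row 1 [00001]: clauses=FTTF -> 0
  row 2 [00010]: clauses=FTTT -> 0
  row 3 [00011]: clauses=FTTT -> 0
  row 4 [00100]: clauses=TFTF -> 0
  row 5 [00101]: clauses=TTTF -> 0
  row 6 [00110]: clauses=TTTT -> 1
  row 7 [00111]: clauses=TTTT -> 1
  row 8 [01000]: clauses=FFTT -> 0
  row 9 [01001]: clauses=FTTT -> 0
  row 10 [01010]: clauses=FTFT -> 0
  row 11 [01011]: clauses=FTFT -> 0
  row 12 [01100]: clauses=TFTT -> 0
  row 13 [01101]: clauses=TTTT -> 1
  row 14 [01110]: clauses=TTFT -> 0
  row 15 [01111]: clauses=TTFT -> 0
  row 16 [10000]: clauses=FFTT -> 0
  row 17 [10001]: clauses=FTTT -> 0
  row 18 [10010]: clauses=FTTT -> 0
  row 19 [10011]: clauses=FTTT -> 0
  row 20 [10100]: clauses=TFTT -> 0
  row 21 [10101]: clauses=TTTT -> 1
  row 22 [10110]: clauses=TTTT -> 1
  row 23 [10111]: clauses=TTTT -> 1
  row 24 [11000]: clauses=FFTT -> 0
  row 25 [11001]: clauses=FTTT -> 0
  row 26 [11010]: clauses=FTFT -> 0
  row 27 [11011]: clauses=FTFT -> 0
  row 28 [11100]: clauses=TFTT -> 0
  row 29 [11101]: clauses=TTTT -> 1
  row 30 [11110]: clauses=TTFT -> 0
  row 31 [11111]: clauses=TTFT -> 0
Full result column, 8 rows per line (x1,x2 fixed per line; x3,x4,x5 runs 000..111 left to right):
  rows 0-7 [x1,x2=00]: 00000011  (ones: 2)
  rows 8-15 [x1,x2=01]: 00000100  (ones: 1)
  rows 16-23 [x1,x2=10]: 00000111  (ones: 3)
  rows 24-31 [x1,x2=11]: 00000100  (ones: 1)
Satisfying assignments = 2+1+3+1 = 7

7
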